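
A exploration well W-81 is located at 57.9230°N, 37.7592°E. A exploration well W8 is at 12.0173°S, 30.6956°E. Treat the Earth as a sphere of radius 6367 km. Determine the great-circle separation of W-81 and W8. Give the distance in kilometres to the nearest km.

7799 km

Δφ = -69.9403°,  Δλ = -7.0636°
a = sin²(Δφ/2) + cos φ₁ cos φ₂ sin²(Δλ/2) = 0.330472
c = 2·arcsin(√a) = 1.224882 rad = 70.1806°
d = R·c = 6367 × 1.224882 = 7798.8 km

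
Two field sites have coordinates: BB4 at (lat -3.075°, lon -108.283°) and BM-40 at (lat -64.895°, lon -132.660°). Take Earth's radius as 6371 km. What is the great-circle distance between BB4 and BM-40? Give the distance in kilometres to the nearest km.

7144 km

Δφ = -61.8200°,  Δλ = -24.3770°
a = sin²(Δφ/2) + cos φ₁ cos φ₂ sin²(Δλ/2) = 0.282764
c = 2·arcsin(√a) = 1.121343 rad = 64.2482°
d = R·c = 6371 × 1.121343 = 7144.1 km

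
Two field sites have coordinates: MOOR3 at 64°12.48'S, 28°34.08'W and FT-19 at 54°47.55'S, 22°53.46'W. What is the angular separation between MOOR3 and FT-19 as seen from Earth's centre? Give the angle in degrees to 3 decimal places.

MOOR3: φ = -64.20800°, λ = -28.56800°
FT-19: φ = -54.79250°, λ = -22.89100°
Δφ = 9.4155°,  Δλ = 5.6770°
a = sin²(Δφ/2) + cos φ₁ cos φ₂ sin²(Δλ/2) = 0.007351
c = 2·arcsin(√a) = 0.171689 rad = 9.8371°

9.837°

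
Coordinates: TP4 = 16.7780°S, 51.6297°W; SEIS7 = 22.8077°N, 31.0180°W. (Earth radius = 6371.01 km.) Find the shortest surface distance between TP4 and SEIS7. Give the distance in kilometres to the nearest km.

Δφ = 39.5857°,  Δλ = 20.6117°
a = sin²(Δφ/2) + cos φ₁ cos φ₂ sin²(Δλ/2) = 0.142912
c = 2·arcsin(√a) = 0.775349 rad = 44.4242°
d = R·c = 6371.01 × 0.775349 = 4939.8 km

4940 km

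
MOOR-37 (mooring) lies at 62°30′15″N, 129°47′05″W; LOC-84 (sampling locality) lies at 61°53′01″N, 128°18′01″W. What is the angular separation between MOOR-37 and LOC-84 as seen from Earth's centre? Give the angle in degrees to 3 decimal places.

MOOR-37: φ = +62.50417°, λ = -129.78472°
LOC-84: φ = +61.88361°, λ = -128.30028°
Δφ = -0.6206°,  Δλ = 1.4844°
a = sin²(Δφ/2) + cos φ₁ cos φ₂ sin²(Δλ/2) = 0.000066
c = 2·arcsin(√a) = 0.016228 rad = 0.9298°

0.930°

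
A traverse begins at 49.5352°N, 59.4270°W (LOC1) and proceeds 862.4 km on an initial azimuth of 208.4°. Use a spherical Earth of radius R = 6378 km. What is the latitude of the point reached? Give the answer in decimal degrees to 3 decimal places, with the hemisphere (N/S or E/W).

δ = d/R = 862.4/6378 = 0.135215 rad
φ₂ = arcsin(sin φ₁ cos δ + cos φ₁ sin δ cos θ)
   = arcsin(0.76080·0.99087 + 0.64898·0.13480·-0.87965) = 42.60224°
λ₂ = λ₁ + atan2(sin θ sin δ cos φ₁, cos δ − sin φ₁ sin φ₂) = -64.42410°

42.602°N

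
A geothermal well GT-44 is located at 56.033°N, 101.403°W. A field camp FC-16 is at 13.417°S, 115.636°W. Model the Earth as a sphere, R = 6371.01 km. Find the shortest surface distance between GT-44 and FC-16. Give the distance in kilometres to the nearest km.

Δφ = -69.4500°,  Δλ = -14.2330°
a = sin²(Δφ/2) + cos φ₁ cos φ₂ sin²(Δλ/2) = 0.332829
c = 2·arcsin(√a) = 1.229889 rad = 70.4674°
d = R·c = 6371.01 × 1.229889 = 7835.6 km

7836 km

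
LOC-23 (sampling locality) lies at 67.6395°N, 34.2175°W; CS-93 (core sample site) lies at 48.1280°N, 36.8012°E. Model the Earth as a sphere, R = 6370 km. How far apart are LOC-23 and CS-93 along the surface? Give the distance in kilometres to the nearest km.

4395 km

Δφ = -19.5115°,  Δλ = 71.0187°
a = sin²(Δφ/2) + cos φ₁ cos φ₂ sin²(Δλ/2) = 0.114380
c = 2·arcsin(√a) = 0.690010 rad = 39.5347°
d = R·c = 6370 × 0.690010 = 4395.4 km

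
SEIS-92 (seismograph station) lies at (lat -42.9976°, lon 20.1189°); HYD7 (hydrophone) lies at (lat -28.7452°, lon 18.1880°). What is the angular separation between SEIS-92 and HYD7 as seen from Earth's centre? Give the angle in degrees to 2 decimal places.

Δφ = 14.2524°,  Δλ = -1.9309°
a = sin²(Δφ/2) + cos φ₁ cos φ₂ sin²(Δλ/2) = 0.015572
c = 2·arcsin(√a) = 0.250226 rad = 14.3369°

14.34°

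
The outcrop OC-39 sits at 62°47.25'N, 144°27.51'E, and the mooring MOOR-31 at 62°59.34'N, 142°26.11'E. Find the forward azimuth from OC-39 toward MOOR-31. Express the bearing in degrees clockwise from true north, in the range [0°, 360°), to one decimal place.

283.2°

OC-39: φ = +62.78750°, λ = +144.45850°
MOOR-31: φ = +62.98900°, λ = +142.43517°
Δλ = -2.0233°
y = sin Δλ · cos φ₂ = -0.016035
x = cos φ₁ sin φ₂ − sin φ₁ cos φ₂ cos Δλ = 0.003769
θ = atan2(y, x) = -76.7739° → 283.2261° (mod 360°)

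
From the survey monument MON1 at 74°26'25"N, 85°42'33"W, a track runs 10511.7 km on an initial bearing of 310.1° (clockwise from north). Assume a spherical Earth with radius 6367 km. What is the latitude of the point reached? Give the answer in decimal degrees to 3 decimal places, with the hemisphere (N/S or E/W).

5.456°N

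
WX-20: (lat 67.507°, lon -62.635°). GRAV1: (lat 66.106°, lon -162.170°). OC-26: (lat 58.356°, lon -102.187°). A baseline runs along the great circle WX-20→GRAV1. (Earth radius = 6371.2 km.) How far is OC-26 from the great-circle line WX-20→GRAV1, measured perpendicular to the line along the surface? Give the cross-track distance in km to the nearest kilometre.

δ₁₃ = central angle WX-20→OC-26 = 0.344279 rad  (haversine)
θ₁₃ = bearing WX-20→OC-26 = 261.814°,  θ₁₂ = bearing WX-20→GRAV1 = 315.870°
dₓₜ = R·arcsin(sin δ₁₃ · sin(θ₁₃ − θ₁₂)) = 6371.2·arcsin(0.33752·sin(-54.056°)) = -1763.371 km
|dₓₜ| = 1763.371 km

1763 km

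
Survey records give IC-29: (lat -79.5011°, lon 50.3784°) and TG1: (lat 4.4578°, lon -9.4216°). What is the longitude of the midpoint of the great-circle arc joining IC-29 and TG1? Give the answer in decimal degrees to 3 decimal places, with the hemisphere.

Bx = cos φ₂ cos Δλ = 0.501498,  By = cos φ₂ sin Δλ = -0.861660
φₘ = atan2(sin φ₁ + sin φ₂, √((cos φ₁ + Bx)² + By²)) = -39.46251°
λₘ = λ₁ + atan2(By, cos φ₁ + Bx) = -1.19011°

1.190°W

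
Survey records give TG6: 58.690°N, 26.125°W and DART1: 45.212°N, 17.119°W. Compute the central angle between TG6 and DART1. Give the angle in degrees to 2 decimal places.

Δφ = -13.4780°,  Δλ = 9.0060°
a = sin²(Δφ/2) + cos φ₁ cos φ₂ sin²(Δλ/2) = 0.016027
c = 2·arcsin(√a) = 0.253876 rad = 14.5460°

14.55°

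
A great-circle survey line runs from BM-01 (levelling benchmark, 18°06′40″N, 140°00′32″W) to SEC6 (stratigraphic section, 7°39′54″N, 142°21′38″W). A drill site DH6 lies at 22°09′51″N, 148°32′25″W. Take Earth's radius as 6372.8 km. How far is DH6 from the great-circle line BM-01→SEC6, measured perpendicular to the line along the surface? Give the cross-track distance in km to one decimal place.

BM-01: φ = +18.11111°, λ = -140.00889°
SEC6: φ = +7.66500°, λ = -142.36056°
DH6: φ = +22.16417°, λ = -148.54028°
δ₁₃ = central angle BM-01→DH6 = 0.156626 rad  (haversine)
θ₁₃ = bearing BM-01→DH6 = 298.264°,  θ₁₂ = bearing BM-01→SEC6 = 192.659°
dₓₜ = R·arcsin(sin δ₁₃ · sin(θ₁₃ − θ₁₂)) = 6372.8·arcsin(0.15599·sin(105.605°)) = 961.069 km
|dₓₜ| = 961.069 km

961.1 km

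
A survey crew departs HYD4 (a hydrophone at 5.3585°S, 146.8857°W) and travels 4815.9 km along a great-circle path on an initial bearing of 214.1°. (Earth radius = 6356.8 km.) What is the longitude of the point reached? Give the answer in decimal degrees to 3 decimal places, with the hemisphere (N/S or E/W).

δ = d/R = 4815.9/6356.8 = 0.757598 rad
φ₂ = arcsin(sin φ₁ cos δ + cos φ₁ sin δ cos θ)
   = arcsin(-0.09339·0.72649 + 0.99563·0.68718·-0.82806) = -39.37426°
λ₂ = λ₁ + atan2(sin θ sin δ cos φ₁, cos δ − sin φ₁ sin φ₂) = -176.77875°

176.779°W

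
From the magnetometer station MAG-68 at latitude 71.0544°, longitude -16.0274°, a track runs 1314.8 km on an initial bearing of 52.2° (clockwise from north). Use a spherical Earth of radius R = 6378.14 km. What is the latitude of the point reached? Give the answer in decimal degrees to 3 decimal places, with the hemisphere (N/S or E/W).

δ = d/R = 1314.8/6378.14 = 0.206142 rad
φ₂ = arcsin(sin φ₁ cos δ + cos φ₁ sin δ cos θ)
   = arcsin(0.94583·0.97883 + 0.32467·0.20468·0.61291) = 75.13499°
λ₂ = λ₁ + atan2(sin θ sin δ cos φ₁, cos δ − sin φ₁ sin φ₂) = 23.05461°

75.135°N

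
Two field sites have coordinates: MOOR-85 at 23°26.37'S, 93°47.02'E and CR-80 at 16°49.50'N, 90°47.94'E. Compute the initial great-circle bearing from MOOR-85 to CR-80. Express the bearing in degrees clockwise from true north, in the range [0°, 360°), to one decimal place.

355.6°

MOOR-85: φ = -23.43950°, λ = +93.78367°
CR-80: φ = +16.82500°, λ = +90.79900°
Δλ = -2.9847°
y = sin Δλ · cos φ₂ = -0.049840
x = cos φ₁ sin φ₂ − sin φ₁ cos φ₂ cos Δλ = 0.645801
θ = atan2(y, x) = -4.4131° → 355.5869° (mod 360°)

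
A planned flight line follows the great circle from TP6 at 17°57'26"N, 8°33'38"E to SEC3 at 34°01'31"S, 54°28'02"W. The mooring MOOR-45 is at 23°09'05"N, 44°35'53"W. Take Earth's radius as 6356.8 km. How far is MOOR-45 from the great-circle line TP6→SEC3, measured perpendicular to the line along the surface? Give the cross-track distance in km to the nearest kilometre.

4404 km

TP6: φ = +17.95722°, λ = +8.56056°
SEC3: φ = -34.02528°, λ = -54.46722°
MOOR-45: φ = +23.15139°, λ = -44.59806°
δ₁₃ = central angle TP6→MOOR-45 = 0.868891 rad  (haversine)
θ₁₃ = bearing TP6→MOOR-45 = 285.498°,  θ₁₂ = bearing TP6→SEC3 = 228.731°
dₓₜ = R·arcsin(sin δ₁₃ · sin(θ₁₃ − θ₁₂)) = 6356.8·arcsin(0.76361·sin(56.766°)) = 4404.184 km
|dₓₜ| = 4404.184 km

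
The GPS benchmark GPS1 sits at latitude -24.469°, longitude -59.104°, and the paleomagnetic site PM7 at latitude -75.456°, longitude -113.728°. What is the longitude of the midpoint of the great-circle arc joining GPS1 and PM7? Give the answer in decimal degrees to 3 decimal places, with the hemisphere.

Bx = cos φ₂ cos Δλ = 0.145385,  By = cos φ₂ sin Δλ = -0.204759
φₘ = atan2(sin φ₁ + sin φ₂, √((cos φ₁ + Bx)² + By²)) = -52.11890°
λₘ = λ₁ + atan2(By, cos φ₁ + Bx) = -70.08184°

70.082°W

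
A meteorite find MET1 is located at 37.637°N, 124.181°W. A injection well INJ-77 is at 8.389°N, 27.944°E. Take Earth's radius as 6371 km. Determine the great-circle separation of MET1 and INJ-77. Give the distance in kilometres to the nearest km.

Δφ = -29.2480°,  Δλ = 152.1250°
a = sin²(Δφ/2) + cos φ₁ cos φ₂ sin²(Δλ/2) = 0.801716
c = 2·arcsin(√a) = 2.218593 rad = 127.1160°
d = R·c = 6371 × 2.218593 = 14134.7 km

14135 km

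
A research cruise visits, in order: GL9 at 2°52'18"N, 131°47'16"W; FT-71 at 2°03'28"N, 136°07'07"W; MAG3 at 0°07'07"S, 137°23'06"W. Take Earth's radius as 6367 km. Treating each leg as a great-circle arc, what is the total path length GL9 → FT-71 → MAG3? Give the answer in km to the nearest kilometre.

GL9: φ = +2.87167°, λ = -131.78778°
FT-71: φ = +2.05778°, λ = -136.11861°
MAG3: φ = -0.11861°, λ = -137.38500°
GL9→FT-71: c = 0.076841 rad, d = 489.25 km
FT-71→MAG3: c = 0.043945 rad, d = 279.80 km
Total = 489.25 + 279.80 = 769.05 km

769 km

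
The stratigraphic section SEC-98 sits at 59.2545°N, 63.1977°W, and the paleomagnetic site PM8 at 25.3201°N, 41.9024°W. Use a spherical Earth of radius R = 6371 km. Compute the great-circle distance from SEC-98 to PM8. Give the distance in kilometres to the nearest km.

4120 km

Δφ = -33.9344°,  Δλ = 21.2953°
a = sin²(Δφ/2) + cos φ₁ cos φ₂ sin²(Δλ/2) = 0.100938
c = 2·arcsin(√a) = 0.646620 rad = 37.0486°
d = R·c = 6371 × 0.646620 = 4119.6 km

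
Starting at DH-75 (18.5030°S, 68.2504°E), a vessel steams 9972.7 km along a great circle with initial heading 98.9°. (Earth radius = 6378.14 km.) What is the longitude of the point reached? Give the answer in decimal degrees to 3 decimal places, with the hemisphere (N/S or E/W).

160.699°E

δ = d/R = 9972.7/6378.14 = 1.563575 rad
φ₂ = arcsin(sin φ₁ cos δ + cos φ₁ sin δ cos θ)
   = arcsin(-0.31735·0.00722 + 0.94831·0.99997·-0.15471) = -8.56903°
λ₂ = λ₁ + atan2(sin θ sin δ cos φ₁, cos δ − sin φ₁ sin φ₂) = 160.69915°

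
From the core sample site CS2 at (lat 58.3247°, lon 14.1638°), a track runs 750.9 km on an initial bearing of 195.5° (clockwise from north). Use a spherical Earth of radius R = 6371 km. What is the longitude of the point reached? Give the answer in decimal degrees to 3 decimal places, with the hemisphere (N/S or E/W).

11.252°E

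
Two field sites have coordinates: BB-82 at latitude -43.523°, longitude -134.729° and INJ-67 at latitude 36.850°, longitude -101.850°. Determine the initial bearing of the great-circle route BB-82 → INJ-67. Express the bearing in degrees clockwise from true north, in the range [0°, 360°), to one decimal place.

25.8°

Δλ = 32.8790°
y = sin Δλ · cos φ₂ = 0.434406
x = cos φ₁ sin φ₂ − sin φ₁ cos φ₂ cos Δλ = 0.897648
θ = atan2(y, x) = 25.8241° → 25.8241° (mod 360°)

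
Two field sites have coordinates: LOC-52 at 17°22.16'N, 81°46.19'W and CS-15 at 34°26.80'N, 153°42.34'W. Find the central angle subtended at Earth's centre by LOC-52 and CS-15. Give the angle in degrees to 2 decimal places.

LOC-52: φ = +17.36933°, λ = -81.76983°
CS-15: φ = +34.44667°, λ = -153.70567°
Δφ = 17.0773°,  Δλ = -71.9358°
a = sin²(Δφ/2) + cos φ₁ cos φ₂ sin²(Δλ/2) = 0.293545
c = 2·arcsin(√a) = 1.145150 rad = 65.6122°

65.61°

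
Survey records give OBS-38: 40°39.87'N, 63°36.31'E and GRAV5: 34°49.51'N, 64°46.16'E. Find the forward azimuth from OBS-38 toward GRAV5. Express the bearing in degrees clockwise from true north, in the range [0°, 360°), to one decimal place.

OBS-38: φ = +40.66450°, λ = +63.60517°
GRAV5: φ = +34.82517°, λ = +64.76933°
Δλ = 1.1642°
y = sin Δλ · cos φ₂ = 0.016678
x = cos φ₁ sin φ₂ − sin φ₁ cos φ₂ cos Δλ = -0.101629
θ = atan2(y, x) = 170.6803° → 170.6803° (mod 360°)

170.7°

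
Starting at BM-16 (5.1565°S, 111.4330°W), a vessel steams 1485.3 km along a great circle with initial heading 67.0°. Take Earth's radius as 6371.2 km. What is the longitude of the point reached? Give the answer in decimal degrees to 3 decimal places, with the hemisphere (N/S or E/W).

99.155°W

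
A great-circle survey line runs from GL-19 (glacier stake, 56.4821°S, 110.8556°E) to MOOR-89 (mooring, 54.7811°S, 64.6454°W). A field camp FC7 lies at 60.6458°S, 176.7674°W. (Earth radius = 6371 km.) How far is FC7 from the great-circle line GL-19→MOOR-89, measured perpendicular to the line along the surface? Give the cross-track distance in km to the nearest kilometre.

3219 km

δ₁₃ = central angle GL-19→FC7 = 0.628990 rad  (haversine)
θ₁₃ = bearing GL-19→FC7 = 127.428°,  θ₁₂ = bearing GL-19→MOOR-89 = 182.783°
dₓₜ = R·arcsin(sin δ₁₃ · sin(θ₁₃ − θ₁₂)) = 6371·arcsin(0.58833·sin(-55.355°)) = -3218.861 km
|dₓₜ| = 3218.861 km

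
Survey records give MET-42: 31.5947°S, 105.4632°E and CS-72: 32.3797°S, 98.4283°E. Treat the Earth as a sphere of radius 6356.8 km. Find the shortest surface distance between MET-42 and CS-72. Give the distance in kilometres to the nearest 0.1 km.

667.6 km

Δφ = -0.7850°,  Δλ = -7.0349°
a = sin²(Δφ/2) + cos φ₁ cos φ₂ sin²(Δλ/2) = 0.002755
c = 2·arcsin(√a) = 0.105017 rad = 6.0170°
d = R·c = 6356.8 × 0.105017 = 667.6 km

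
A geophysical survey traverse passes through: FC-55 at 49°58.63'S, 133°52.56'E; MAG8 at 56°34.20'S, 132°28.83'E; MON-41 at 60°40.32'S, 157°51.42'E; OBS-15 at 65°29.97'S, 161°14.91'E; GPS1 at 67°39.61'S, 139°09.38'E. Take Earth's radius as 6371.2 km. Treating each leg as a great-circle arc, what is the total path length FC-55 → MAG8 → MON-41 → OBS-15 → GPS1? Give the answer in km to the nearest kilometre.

FC-55: φ = -49.97717°, λ = +133.87600°
MAG8: φ = -56.57000°, λ = +132.48050°
MON-41: φ = -60.67200°, λ = +157.85700°
OBS-15: φ = -65.49950°, λ = +161.24850°
GPS1: φ = -67.66017°, λ = +139.15633°
FC-55→MAG8: c = 0.115978 rad, d = 738.92 km
MAG8→MON-41: c = 0.239733 rad, d = 1527.39 km
MON-41→OBS-15: c = 0.088382 rad, d = 563.10 km
OBS-15→GPS1: c = 0.156903 rad, d = 999.66 km
Total = 738.92 + 1527.39 + 563.10 + 999.66 = 3829.07 km

3829 km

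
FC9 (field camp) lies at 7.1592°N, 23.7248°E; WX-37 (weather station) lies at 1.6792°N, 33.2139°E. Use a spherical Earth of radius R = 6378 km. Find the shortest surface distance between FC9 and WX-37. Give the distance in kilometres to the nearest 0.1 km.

Δφ = -5.4800°,  Δλ = 9.4891°
a = sin²(Δφ/2) + cos φ₁ cos φ₂ sin²(Δλ/2) = 0.009070
c = 2·arcsin(√a) = 0.190767 rad = 10.9301°
d = R·c = 6378 × 0.190767 = 1216.7 km

1216.7 km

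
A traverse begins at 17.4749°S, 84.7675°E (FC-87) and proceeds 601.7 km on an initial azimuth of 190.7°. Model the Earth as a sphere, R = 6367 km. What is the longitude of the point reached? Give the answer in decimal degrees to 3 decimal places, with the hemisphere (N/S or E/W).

δ = d/R = 601.7/6367 = 0.094503 rad
φ₂ = arcsin(sin φ₁ cos δ + cos φ₁ sin δ cos θ)
   = arcsin(-0.30029·0.99554 + 0.95385·0.09436·-0.98261) = -22.79222°
λ₂ = λ₁ + atan2(sin θ sin δ cos φ₁, cos δ − sin φ₁ sin φ₂) = 83.67860°

83.679°E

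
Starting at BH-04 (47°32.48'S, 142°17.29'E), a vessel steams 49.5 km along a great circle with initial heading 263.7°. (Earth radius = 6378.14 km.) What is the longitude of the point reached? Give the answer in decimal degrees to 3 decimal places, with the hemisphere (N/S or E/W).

BH-04: φ = -47.54133°, λ = +142.28817°
δ = d/R = 49.5/6378.14 = 0.007761 rad
φ₂ = arcsin(sin φ₁ cos δ + cos φ₁ sin δ cos θ)
   = arcsin(-0.73776·0.99997 + 0.67506·0.00776·-0.10973) = -47.58826°
λ₂ = λ₁ + atan2(sin θ sin δ cos φ₁, cos δ − sin φ₁ sin φ₂) = 141.63284°

141.633°E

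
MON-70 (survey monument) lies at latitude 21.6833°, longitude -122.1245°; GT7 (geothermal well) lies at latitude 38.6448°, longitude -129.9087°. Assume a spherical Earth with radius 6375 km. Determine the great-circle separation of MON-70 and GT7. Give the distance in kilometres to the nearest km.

Δφ = 16.9615°,  Δλ = -7.7842°
a = sin²(Δφ/2) + cos φ₁ cos φ₂ sin²(Δλ/2) = 0.025093
c = 2·arcsin(√a) = 0.318158 rad = 18.2291°
d = R·c = 6375 × 0.318158 = 2028.3 km

2028 km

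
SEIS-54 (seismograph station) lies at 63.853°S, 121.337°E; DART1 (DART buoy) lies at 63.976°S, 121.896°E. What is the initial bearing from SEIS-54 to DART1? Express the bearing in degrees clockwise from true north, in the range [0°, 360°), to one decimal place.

Δλ = 0.5590°
y = sin Δλ · cos φ₂ = 0.004281
x = cos φ₁ sin φ₂ − sin φ₁ cos φ₂ cos Δλ = -0.002165
θ = atan2(y, x) = 116.8346° → 116.8346° (mod 360°)

116.8°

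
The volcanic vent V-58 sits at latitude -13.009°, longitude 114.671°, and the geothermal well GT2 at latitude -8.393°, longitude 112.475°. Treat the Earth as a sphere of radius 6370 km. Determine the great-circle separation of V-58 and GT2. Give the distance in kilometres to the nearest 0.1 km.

566.5 km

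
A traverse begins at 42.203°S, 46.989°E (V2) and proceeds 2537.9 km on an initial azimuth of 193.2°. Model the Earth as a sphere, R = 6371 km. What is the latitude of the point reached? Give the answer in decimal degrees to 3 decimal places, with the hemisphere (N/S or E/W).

64.016°S

δ = d/R = 2537.9/6371 = 0.398352 rad
φ₂ = arcsin(sin φ₁ cos δ + cos φ₁ sin δ cos θ)
   = arcsin(-0.67176·0.92170 + 0.74077·0.38790·-0.97358) = -64.01569°
λ₂ = λ₁ + atan2(sin θ sin δ cos φ₁, cos δ − sin φ₁ sin φ₂) = 35.32491°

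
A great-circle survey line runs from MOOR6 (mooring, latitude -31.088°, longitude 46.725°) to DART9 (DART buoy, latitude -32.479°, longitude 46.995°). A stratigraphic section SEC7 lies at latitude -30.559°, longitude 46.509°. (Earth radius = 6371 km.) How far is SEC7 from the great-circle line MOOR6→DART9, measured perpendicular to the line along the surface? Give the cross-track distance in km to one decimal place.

10.9 km

δ₁₃ = central angle MOOR6→SEC7 = 0.009784 rad  (haversine)
θ₁₃ = bearing MOOR6→SEC7 = 340.622°,  θ₁₂ = bearing MOOR6→DART9 = 170.702°
dₓₜ = R·arcsin(sin δ₁₃ · sin(θ₁₃ − θ₁₂)) = 6371·arcsin(0.00978·sin(169.920°)) = 10.909 km
|dₓₜ| = 10.909 km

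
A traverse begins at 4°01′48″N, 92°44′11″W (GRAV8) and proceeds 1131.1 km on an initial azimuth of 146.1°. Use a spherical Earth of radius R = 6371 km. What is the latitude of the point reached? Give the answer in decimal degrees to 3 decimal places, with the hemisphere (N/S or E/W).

GRAV8: φ = +4.03000°, λ = -92.73639°
δ = d/R = 1131.1/6371 = 0.177539 rad
φ₂ = arcsin(sin φ₁ cos δ + cos φ₁ sin δ cos θ)
   = arcsin(0.07028·0.98428 + 0.99753·0.17661·-0.83001) = -4.41902°
λ₂ = λ₁ + atan2(sin θ sin δ cos φ₁, cos δ − sin φ₁ sin φ₂) = -87.06656°

4.419°S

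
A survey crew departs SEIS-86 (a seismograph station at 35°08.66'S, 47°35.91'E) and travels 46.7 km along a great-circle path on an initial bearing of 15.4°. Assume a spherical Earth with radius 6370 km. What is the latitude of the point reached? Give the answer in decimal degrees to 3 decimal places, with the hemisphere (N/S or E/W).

34.739°S

SEIS-86: φ = -35.14433°, λ = +47.59850°
δ = d/R = 46.7/6370 = 0.007331 rad
φ₂ = arcsin(sin φ₁ cos δ + cos φ₁ sin δ cos θ)
   = arcsin(-0.57564·0.99997 + 0.81770·0.00733·0.96410) = -34.73929°
λ₂ = λ₁ + atan2(sin θ sin δ cos φ₁, cos δ − sin φ₁ sin φ₂) = 47.73424°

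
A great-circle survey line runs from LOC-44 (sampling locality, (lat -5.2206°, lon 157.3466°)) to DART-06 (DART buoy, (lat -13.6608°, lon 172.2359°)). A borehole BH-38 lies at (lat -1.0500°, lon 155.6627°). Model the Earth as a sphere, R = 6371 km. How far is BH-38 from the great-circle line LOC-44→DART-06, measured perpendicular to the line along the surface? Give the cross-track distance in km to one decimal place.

δ₁₃ = central angle LOC-44→BH-38 = 0.078481 rad  (haversine)
θ₁₃ = bearing LOC-44→BH-38 = 337.991°,  θ₁₂ = bearing LOC-44→DART-06 = 120.953°
dₓₜ = R·arcsin(sin δ₁₃ · sin(θ₁₃ − θ₁₂)) = 6371·arcsin(0.07840·sin(217.038°)) = -300.979 km
|dₓₜ| = 300.979 km

301.0 km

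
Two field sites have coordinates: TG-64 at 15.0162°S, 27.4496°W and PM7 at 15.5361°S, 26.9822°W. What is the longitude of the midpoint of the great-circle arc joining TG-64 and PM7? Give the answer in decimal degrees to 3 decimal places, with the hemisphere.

Bx = cos φ₂ cos Δλ = 0.963430,  By = cos φ₂ sin Δλ = 0.007860
φₘ = atan2(sin φ₁ + sin φ₂, √((cos φ₁ + Bx)² + By²)) = -15.27627°
λₘ = λ₁ + atan2(By, cos φ₁ + Bx) = -27.21619°

27.216°W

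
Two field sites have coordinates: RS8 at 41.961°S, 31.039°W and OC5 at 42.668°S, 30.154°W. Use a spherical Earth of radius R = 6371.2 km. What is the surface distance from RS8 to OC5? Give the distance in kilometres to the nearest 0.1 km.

107.1 km

Δφ = -0.7070°,  Δλ = 0.8850°
a = sin²(Δφ/2) + cos φ₁ cos φ₂ sin²(Δλ/2) = 0.000071
c = 2·arcsin(√a) = 0.016814 rad = 0.9634°
d = R·c = 6371.2 × 0.016814 = 107.1 km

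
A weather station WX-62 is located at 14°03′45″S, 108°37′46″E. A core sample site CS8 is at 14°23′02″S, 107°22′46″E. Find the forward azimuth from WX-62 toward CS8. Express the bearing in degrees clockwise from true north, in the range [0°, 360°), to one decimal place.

255.0°

WX-62: φ = -14.06250°, λ = +108.62944°
CS8: φ = -14.38389°, λ = +107.37944°
Δλ = -1.2500°
y = sin Δλ · cos φ₂ = -0.021131
x = cos φ₁ sin φ₂ − sin φ₁ cos φ₂ cos Δλ = -0.005665
θ = atan2(y, x) = -105.0082° → 254.9918° (mod 360°)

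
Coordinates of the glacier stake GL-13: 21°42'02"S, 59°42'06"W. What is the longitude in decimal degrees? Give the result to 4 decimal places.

59.7017°W

59° + 42′/60 + 6″/3600 = 59 + 0.70000 + 0.00167 = 59.7017°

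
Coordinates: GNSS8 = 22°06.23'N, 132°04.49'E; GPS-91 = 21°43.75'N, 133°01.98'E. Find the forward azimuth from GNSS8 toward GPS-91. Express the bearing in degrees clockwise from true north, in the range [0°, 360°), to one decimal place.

GNSS8: φ = +22.10383°, λ = +132.07483°
GPS-91: φ = +21.72917°, λ = +133.03300°
Δλ = 0.9582°
y = sin Δλ · cos φ₂ = 0.015534
x = cos φ₁ sin φ₂ − sin φ₁ cos φ₂ cos Δλ = -0.006490
θ = atan2(y, x) = 112.6754° → 112.6754° (mod 360°)

112.7°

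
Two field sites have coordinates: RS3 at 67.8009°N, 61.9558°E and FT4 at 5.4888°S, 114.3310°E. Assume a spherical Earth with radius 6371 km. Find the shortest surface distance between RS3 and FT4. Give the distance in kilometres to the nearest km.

9106 km

Δφ = -73.2897°,  Δλ = 52.3752°
a = sin²(Δφ/2) + cos φ₁ cos φ₂ sin²(Δλ/2) = 0.429480
c = 2·arcsin(√a) = 1.429285 rad = 81.8920°
d = R·c = 6371 × 1.429285 = 9106.0 km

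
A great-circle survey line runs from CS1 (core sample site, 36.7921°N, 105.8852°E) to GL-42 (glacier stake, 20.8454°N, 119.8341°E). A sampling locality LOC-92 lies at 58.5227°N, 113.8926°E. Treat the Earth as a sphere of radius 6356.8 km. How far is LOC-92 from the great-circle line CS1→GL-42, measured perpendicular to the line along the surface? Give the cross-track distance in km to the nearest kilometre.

1938 km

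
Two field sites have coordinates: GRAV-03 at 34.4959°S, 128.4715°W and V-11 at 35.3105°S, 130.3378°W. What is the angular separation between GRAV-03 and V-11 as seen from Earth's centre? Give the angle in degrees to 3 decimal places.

Δφ = -0.8146°,  Δλ = -1.8663°
a = sin²(Δφ/2) + cos φ₁ cos φ₂ sin²(Δλ/2) = 0.000229
c = 2·arcsin(√a) = 0.030261 rad = 1.7338°

1.734°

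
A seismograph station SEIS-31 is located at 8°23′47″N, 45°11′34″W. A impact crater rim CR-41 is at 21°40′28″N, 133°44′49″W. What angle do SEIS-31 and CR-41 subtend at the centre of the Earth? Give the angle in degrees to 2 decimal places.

85.58°

SEIS-31: φ = +8.39639°, λ = -45.19278°
CR-41: φ = +21.67444°, λ = -133.74694°
Δφ = 13.2781°,  Δλ = -88.5542°
a = sin²(Δφ/2) + cos φ₁ cos φ₂ sin²(Δλ/2) = 0.461437
c = 2·arcsin(√a) = 1.493593 rad = 85.5766°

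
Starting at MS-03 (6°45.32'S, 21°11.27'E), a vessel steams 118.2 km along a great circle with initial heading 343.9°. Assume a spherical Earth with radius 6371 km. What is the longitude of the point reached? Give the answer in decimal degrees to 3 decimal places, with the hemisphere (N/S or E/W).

20.892°E

MS-03: φ = -6.75533°, λ = +21.18783°
δ = d/R = 118.2/6371 = 0.018553 rad
φ₂ = arcsin(sin φ₁ cos δ + cos φ₁ sin δ cos θ)
   = arcsin(-0.11763·0.99983 + 0.99306·0.01855·0.96078) = -5.73394°
λ₂ = λ₁ + atan2(sin θ sin δ cos φ₁, cos δ − sin φ₁ sin φ₂) = 20.89158°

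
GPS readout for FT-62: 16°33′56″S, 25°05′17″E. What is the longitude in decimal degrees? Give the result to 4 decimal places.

25.0881°E

25° + 5′/60 + 17″/3600 = 25 + 0.08333 + 0.00472 = 25.0881°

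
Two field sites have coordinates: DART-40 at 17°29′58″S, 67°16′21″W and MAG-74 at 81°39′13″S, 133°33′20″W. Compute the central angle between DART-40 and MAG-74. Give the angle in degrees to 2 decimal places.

69.32°

DART-40: φ = -17.49944°, λ = -67.27250°
MAG-74: φ = -81.65361°, λ = -133.55556°
Δφ = -64.1542°,  Δλ = -66.2831°
a = sin²(Δφ/2) + cos φ₁ cos φ₂ sin²(Δλ/2) = 0.323403
c = 2·arcsin(√a) = 1.209813 rad = 69.3172°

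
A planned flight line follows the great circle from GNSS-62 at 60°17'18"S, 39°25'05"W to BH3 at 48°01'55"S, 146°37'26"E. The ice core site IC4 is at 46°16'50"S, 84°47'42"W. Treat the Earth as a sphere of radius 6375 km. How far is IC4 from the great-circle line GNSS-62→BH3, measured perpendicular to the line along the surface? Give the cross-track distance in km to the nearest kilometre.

3303 km

GNSS-62: φ = -60.28833°, λ = -39.41806°
BH3: φ = -48.03194°, λ = +146.62389°
IC4: φ = -46.28056°, λ = -84.79500°
δ₁₃ = central angle GNSS-62→IC4 = 0.518962 rad  (haversine)
θ₁₃ = bearing GNSS-62→IC4 = 277.349°,  θ₁₂ = bearing GNSS-62→BH3 = 184.255°
dₓₜ = R·arcsin(sin δ₁₃ · sin(θ₁₃ − θ₁₂)) = 6375·arcsin(0.49598·sin(93.094°)) = 3303.080 km
|dₓₜ| = 3303.080 km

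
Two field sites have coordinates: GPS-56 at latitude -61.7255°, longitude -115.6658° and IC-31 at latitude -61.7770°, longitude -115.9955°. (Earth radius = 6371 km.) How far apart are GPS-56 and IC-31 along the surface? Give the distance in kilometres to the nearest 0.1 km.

18.3 km

Δφ = -0.0515°,  Δλ = -0.3297°
a = sin²(Δφ/2) + cos φ₁ cos φ₂ sin²(Δλ/2) = 0.000002
c = 2·arcsin(√a) = 0.002868 rad = 0.1643°
d = R·c = 6371 × 0.002868 = 18.3 km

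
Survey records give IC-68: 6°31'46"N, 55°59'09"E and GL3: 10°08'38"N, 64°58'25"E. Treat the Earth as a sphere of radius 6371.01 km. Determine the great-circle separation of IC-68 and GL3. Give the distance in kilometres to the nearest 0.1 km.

1067.2 km

IC-68: φ = +6.52944°, λ = +55.98583°
GL3: φ = +10.14389°, λ = +64.97361°
Δφ = 3.6144°,  Δλ = 8.9878°
a = sin²(Δφ/2) + cos φ₁ cos φ₂ sin²(Δλ/2) = 0.006999
c = 2·arcsin(√a) = 0.167511 rad = 9.5976°
d = R·c = 6371.01 × 0.167511 = 1067.2 km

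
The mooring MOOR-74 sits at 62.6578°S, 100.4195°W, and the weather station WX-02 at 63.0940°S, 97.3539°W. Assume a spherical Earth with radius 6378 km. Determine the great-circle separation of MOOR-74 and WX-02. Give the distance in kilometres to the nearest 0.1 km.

Δφ = -0.4362°,  Δλ = 3.0656°
a = sin²(Δφ/2) + cos φ₁ cos φ₂ sin²(Δλ/2) = 0.000163
c = 2·arcsin(√a) = 0.025551 rad = 1.4640°
d = R·c = 6378 × 0.025551 = 163.0 km

163.0 km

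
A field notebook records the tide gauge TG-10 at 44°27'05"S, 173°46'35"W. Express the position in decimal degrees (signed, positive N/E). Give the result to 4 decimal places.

-44.4514°, -173.7764°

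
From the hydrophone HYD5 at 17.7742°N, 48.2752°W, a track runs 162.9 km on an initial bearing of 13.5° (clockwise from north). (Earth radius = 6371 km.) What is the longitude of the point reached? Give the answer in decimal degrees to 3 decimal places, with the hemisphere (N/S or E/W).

47.913°W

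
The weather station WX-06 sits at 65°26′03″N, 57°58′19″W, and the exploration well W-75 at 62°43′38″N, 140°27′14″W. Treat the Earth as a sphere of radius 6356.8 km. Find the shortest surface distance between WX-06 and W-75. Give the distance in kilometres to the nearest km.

3723 km

WX-06: φ = +65.43417°, λ = -57.97194°
W-75: φ = +62.72722°, λ = -140.45389°
Δφ = -2.7069°,  Δλ = -82.4819°
a = sin²(Δφ/2) + cos φ₁ cos φ₂ sin²(Δλ/2) = 0.083347
c = 2·arcsin(√a) = 0.585734 rad = 33.5601°
d = R·c = 6356.8 × 0.585734 = 3723.4 km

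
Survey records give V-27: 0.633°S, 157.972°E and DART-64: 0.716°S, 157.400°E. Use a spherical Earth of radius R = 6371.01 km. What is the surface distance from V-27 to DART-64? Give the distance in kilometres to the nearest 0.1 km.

Δφ = -0.0830°,  Δλ = -0.5720°
a = sin²(Δφ/2) + cos φ₁ cos φ₂ sin²(Δλ/2) = 0.000025
c = 2·arcsin(√a) = 0.010087 rad = 0.5780°
d = R·c = 6371.01 × 0.010087 = 64.3 km

64.3 km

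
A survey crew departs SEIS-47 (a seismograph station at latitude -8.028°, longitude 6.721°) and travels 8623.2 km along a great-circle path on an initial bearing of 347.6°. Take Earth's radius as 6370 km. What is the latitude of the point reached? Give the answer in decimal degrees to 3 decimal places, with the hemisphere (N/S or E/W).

δ = d/R = 8623.2/6370 = 1.353721 rad
φ₂ = arcsin(sin φ₁ cos δ + cos φ₁ sin δ cos θ)
   = arcsin(-0.13966·0.21537 + 0.99020·0.97653·0.97667) = 66.11015°
λ₂ = λ₁ + atan2(sin θ sin δ cos φ₁, cos δ − sin φ₁ sin φ₂) = -24.46336°

66.110°N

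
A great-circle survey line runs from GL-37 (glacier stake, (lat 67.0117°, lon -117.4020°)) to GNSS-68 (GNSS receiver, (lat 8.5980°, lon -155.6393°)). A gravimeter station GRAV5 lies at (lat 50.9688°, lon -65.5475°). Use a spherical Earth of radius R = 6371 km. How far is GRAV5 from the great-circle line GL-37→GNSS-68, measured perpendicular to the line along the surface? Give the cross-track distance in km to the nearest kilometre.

δ₁₃ = central angle GL-37→GRAV5 = 0.521603 rad  (haversine)
θ₁₃ = bearing GL-37→GRAV5 = 96.303°,  θ₁₂ = bearing GL-37→GNSS-68 = 222.986°
dₓₜ = R·arcsin(sin δ₁₃ · sin(θ₁₃ − θ₁₂)) = 6371·arcsin(0.49827·sin(-126.683°)) = -2618.903 km
|dₓₜ| = 2618.903 km

2619 km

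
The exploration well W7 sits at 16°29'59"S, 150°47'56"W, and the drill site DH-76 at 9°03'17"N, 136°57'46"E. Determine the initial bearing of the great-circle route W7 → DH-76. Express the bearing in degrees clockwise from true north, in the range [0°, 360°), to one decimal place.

284.1°

W7: φ = -16.49972°, λ = -150.79889°
DH-76: φ = +9.05472°, λ = +136.96278°
Δλ = -72.2383°
y = sin Δλ · cos φ₂ = -0.940466
x = cos φ₁ sin φ₂ − sin φ₁ cos φ₂ cos Δλ = 0.236457
θ = atan2(y, x) = -75.8869° → 284.1131° (mod 360°)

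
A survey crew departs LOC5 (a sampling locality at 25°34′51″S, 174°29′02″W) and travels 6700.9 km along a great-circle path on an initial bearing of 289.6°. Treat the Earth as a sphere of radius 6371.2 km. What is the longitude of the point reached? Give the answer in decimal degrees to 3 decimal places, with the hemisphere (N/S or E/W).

LOC5: φ = -25.58083°, λ = -174.48389°
δ = d/R = 6700.9/6371.2 = 1.051748 rad
φ₂ = arcsin(sin φ₁ cos δ + cos φ₁ sin δ cos θ)
   = arcsin(-0.43178·0.49605 + 0.90198·0.86829·0.33545) = 2.78170°
λ₂ = λ₁ + atan2(sin θ sin δ cos φ₁, cos δ − sin φ₁ sin φ₂) = 130.53671°

130.537°E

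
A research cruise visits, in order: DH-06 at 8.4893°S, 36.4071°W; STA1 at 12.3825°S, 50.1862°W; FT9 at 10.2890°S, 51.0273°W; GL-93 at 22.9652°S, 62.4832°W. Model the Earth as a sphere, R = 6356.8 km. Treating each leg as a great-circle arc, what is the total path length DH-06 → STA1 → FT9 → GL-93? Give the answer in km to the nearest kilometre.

DH-06→STA1: c = 0.246013 rad, d = 1563.86 km
STA1→FT9: c = 0.039271 rad, d = 249.64 km
FT9→GL-93: c = 0.292321 rad, d = 1858.23 km
Total = 1563.86 + 249.64 + 1858.23 = 3671.72 km

3672 km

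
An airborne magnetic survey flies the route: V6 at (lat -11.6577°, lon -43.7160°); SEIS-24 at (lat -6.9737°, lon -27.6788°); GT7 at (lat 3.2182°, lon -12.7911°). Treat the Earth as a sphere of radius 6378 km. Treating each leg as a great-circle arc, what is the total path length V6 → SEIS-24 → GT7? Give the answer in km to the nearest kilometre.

V6→SEIS-24: c = 0.287952 rad, d = 1836.56 km
SEIS-24→GT7: c = 0.314495 rad, d = 2005.85 km
Total = 1836.56 + 2005.85 = 3842.41 km

3842 km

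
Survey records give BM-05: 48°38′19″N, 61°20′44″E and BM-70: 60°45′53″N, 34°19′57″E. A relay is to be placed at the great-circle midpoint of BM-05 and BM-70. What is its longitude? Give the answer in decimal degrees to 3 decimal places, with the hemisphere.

49.903°E

BM-05: φ = +48.63861°, λ = +61.34556°
BM-70: φ = +60.76472°, λ = +34.33250°
Bx = cos φ₂ cos Δλ = 0.435114,  By = cos φ₂ sin Δλ = -0.221827
φₘ = atan2(sin φ₁ + sin φ₂, √((cos φ₁ + Bx)² + By²)) = 55.43853°
λₘ = λ₁ + atan2(By, cos φ₁ + Bx) = 49.90284°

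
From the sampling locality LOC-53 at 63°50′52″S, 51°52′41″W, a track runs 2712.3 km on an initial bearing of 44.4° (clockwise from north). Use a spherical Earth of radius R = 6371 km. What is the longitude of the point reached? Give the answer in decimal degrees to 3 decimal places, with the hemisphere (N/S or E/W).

LOC-53: φ = -63.84778°, λ = -51.87806°
δ = d/R = 2712.3/6371 = 0.425726 rad
φ₂ = arcsin(sin φ₁ cos δ + cos φ₁ sin δ cos θ)
   = arcsin(-0.89763·0.91074 + 0.44076·0.41298·0.71447) = -43.42871°
λ₂ = λ₁ + atan2(sin θ sin δ cos φ₁, cos δ − sin φ₁ sin φ₂) = -28.43270°

28.433°W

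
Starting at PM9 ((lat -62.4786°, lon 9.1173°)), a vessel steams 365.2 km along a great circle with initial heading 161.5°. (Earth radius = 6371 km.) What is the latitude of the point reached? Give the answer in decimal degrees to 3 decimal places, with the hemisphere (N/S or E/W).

65.573°S

δ = d/R = 365.2/6371 = 0.057322 rad
φ₂ = arcsin(sin φ₁ cos δ + cos φ₁ sin δ cos θ)
   = arcsin(-0.88684·0.99836 + 0.46208·0.05729·-0.94832) = -65.57269°
λ₂ = λ₁ + atan2(sin θ sin δ cos φ₁, cos δ − sin φ₁ sin φ₂) = 11.63677°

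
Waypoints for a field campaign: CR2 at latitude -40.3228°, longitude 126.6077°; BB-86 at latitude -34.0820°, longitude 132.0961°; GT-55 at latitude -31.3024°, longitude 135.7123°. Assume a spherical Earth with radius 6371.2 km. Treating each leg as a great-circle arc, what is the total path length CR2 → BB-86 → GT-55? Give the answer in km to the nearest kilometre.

CR2→BB-86: c = 0.132921 rad, d = 846.87 km
BB-86→GT-55: c = 0.071926 rad, d = 458.26 km
Total = 846.87 + 458.26 = 1305.12 km

1305 km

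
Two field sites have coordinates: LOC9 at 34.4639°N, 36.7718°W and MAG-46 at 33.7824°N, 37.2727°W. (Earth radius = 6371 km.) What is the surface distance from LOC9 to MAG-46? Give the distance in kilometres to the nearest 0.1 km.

88.7 km

Δφ = -0.6815°,  Δλ = -0.5009°
a = sin²(Δφ/2) + cos φ₁ cos φ₂ sin²(Δλ/2) = 0.000048
c = 2·arcsin(√a) = 0.013923 rad = 0.7977°
d = R·c = 6371 × 0.013923 = 88.7 km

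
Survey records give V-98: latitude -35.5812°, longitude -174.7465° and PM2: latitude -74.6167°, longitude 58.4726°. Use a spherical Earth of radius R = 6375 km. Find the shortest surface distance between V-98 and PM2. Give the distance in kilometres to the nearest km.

7167 km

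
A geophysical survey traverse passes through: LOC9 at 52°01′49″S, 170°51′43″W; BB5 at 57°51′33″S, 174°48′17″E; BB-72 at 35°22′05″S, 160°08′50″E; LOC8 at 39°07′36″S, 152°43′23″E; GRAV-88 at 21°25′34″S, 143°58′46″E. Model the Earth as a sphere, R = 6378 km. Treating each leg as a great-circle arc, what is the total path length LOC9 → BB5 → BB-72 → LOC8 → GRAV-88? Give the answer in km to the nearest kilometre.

LOC9: φ = -52.03028°, λ = -170.86194°
BB5: φ = -57.85917°, λ = +174.80472°
BB-72: φ = -35.36806°, λ = +160.14722°
LOC8: φ = -39.12667°, λ = +152.72306°
GRAV-88: φ = -21.42611°, λ = +143.97944°
LOC9→BB5: c = 0.175490 rad, d = 1119.28 km
BB5→BB-72: c = 0.427945 rad, d = 2729.43 km
BB-72→LOC8: c = 0.122175 rad, d = 779.23 km
LOC8→GRAV-88: c = 0.335438 rad, d = 2139.42 km
Total = 1119.28 + 2729.43 + 779.23 + 2139.42 = 6767.37 km

6767 km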